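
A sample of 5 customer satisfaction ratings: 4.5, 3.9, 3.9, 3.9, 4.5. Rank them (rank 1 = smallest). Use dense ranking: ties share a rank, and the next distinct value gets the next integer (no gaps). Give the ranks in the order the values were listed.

Sorted (ascending): 3.9, 3.9, 3.9, 4.5, 4.5
The 3 values of 3.9 share dense rank 1.
The 2 values of 4.5 share dense rank 2.

2, 1, 1, 1, 2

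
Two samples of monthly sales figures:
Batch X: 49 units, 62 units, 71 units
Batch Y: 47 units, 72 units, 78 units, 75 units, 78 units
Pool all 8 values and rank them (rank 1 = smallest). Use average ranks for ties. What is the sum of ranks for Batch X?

9

Sorted (ascending): 47, 49, 62, 71, 72, 75, 78, 78
The 2 values of 78 occupy positions 7–8 → average rank (7+8)/2 = 7.5.
Batch X values → pooled ranks: 49→2, 62→3, 71→4
Rank sum = 2 + 3 + 4 = 9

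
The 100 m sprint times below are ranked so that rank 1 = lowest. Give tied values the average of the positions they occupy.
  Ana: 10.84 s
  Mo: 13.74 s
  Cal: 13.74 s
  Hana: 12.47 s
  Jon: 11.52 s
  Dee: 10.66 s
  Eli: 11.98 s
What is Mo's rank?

Sorted (ascending): 10.66, 10.84, 11.52, 11.98, 12.47, 13.74, 13.74
The 2 values of 13.74 occupy positions 6–7 → average rank (6+7)/2 = 6.5.
Mo has value 13.74 s → rank 6.5.

6.5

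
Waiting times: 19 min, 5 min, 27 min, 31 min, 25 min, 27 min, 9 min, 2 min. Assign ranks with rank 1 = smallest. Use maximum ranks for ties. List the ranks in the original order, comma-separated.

4, 2, 7, 8, 5, 7, 3, 1

Sorted (ascending): 2, 5, 9, 19, 25, 27, 27, 31
The 2 values of 27 occupy positions 6–7 → each gets rank 7.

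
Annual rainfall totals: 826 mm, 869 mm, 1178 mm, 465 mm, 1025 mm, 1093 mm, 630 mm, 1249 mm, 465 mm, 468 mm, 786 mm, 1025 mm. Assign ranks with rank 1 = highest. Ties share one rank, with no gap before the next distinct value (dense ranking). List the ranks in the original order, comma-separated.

6, 5, 2, 10, 4, 3, 8, 1, 10, 9, 7, 4

Sorted (descending): 1249, 1178, 1093, 1025, 1025, 869, 826, 786, 630, 468, 465, 465
The 2 values of 1025 share dense rank 4.
The 2 values of 465 share dense rank 10.
Remaining distinct values take the next consecutive integers.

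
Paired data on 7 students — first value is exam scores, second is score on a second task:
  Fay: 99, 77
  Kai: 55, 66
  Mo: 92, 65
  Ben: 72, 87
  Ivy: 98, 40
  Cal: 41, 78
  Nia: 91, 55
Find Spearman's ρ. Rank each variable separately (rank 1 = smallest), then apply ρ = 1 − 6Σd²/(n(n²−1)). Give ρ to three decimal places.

Ranks of variable 1: 7, 2, 5, 3, 6, 1, 4
Ranks of variable 2: 5, 4, 3, 7, 1, 6, 2
d = r₁ − r₂: 2, -2, 2, -4, 5, -5, 2
d²: 4, 4, 4, 16, 25, 25, 4; Σd² = 82
ρ = 1 − 6·82/(7·48) = 1 − 492/336 = -0.464

-0.464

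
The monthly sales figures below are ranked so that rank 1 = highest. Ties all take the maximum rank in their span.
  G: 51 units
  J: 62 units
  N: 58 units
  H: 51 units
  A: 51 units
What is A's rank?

5

Sorted (descending): 62, 58, 51, 51, 51
The 3 values of 51 occupy positions 3–5 → each gets rank 5.
A has value 51 units → rank 5.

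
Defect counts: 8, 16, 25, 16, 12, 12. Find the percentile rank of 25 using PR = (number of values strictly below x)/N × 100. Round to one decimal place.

N = 6.
Strictly below 25: 5. Equal to 25: 1.
PR = 5/6 × 100 = 83.3

83.3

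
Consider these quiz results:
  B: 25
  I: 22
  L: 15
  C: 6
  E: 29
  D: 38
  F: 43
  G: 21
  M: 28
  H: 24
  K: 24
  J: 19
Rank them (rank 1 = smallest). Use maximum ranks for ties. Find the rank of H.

Sorted (ascending): 6, 15, 19, 21, 22, 24, 24, 25, 28, 29, 38, 43
The 2 values of 24 occupy positions 6–7 → each gets rank 7.
H has value 24 → rank 7.

7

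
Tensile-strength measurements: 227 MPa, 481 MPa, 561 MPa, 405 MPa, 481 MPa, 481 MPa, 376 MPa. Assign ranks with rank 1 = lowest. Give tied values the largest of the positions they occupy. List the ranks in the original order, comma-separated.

Sorted (ascending): 227, 376, 405, 481, 481, 481, 561
The 3 values of 481 occupy positions 4–6 → each gets rank 6.

1, 6, 7, 3, 6, 6, 2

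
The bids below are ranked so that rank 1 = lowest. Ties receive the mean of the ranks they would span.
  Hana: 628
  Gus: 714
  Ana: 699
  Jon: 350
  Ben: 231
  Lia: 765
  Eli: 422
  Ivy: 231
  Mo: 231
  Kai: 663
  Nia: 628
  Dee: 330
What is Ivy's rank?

Sorted (ascending): 231, 231, 231, 330, 350, 422, 628, 628, 663, 699, 714, 765
The 3 values of 231 occupy positions 1–3 → average rank 2.
The 2 values of 628 occupy positions 7–8 → average rank (7+8)/2 = 7.5.
Ivy has value 231 → rank 2.

2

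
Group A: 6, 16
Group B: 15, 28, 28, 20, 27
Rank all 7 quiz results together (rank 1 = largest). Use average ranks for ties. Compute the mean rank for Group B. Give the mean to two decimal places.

3.20

Sorted (descending): 28, 28, 27, 20, 16, 15, 6
The 2 values of 28 occupy positions 1–2 → average rank (1+2)/2 = 1.5.
Group B values → pooled ranks: 15→6, 28→1.5, 28→1.5, 20→4, 27→3
Mean rank = (6 + 1.5 + 1.5 + 4 + 3) / 5 = 3.20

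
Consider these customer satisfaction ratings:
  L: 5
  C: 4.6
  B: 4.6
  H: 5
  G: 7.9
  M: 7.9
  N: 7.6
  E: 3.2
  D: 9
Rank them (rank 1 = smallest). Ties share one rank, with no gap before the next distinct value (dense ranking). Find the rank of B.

2

Sorted (ascending): 3.2, 4.6, 4.6, 5, 5, 7.6, 7.9, 7.9, 9
The 2 values of 4.6 share dense rank 2.
The 2 values of 5 share dense rank 3.
The 2 values of 7.9 share dense rank 5.
Remaining distinct values take the next consecutive integers.
B has value 4.6 → rank 2.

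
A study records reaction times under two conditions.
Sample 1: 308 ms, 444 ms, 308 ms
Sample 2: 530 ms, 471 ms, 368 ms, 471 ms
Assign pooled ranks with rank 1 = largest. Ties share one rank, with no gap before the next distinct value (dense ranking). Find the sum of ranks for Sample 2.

Sorted (descending): 530, 471, 471, 444, 368, 308, 308
The 2 values of 471 share dense rank 2.
The 2 values of 308 share dense rank 5.
Remaining distinct values take the next consecutive integers.
Sample 2 values → pooled ranks: 530→1, 471→2, 368→4, 471→2
Rank sum = 1 + 2 + 4 + 2 = 9

9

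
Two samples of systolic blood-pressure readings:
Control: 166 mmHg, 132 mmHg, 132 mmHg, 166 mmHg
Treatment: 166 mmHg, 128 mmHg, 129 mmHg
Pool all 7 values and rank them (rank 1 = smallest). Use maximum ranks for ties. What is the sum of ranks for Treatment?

Sorted (ascending): 128, 129, 132, 132, 166, 166, 166
The 2 values of 132 occupy positions 3–4 → each gets rank 4.
The 3 values of 166 occupy positions 5–7 → each gets rank 7.
Treatment values → pooled ranks: 166→7, 128→1, 129→2
Rank sum = 7 + 1 + 2 = 10

10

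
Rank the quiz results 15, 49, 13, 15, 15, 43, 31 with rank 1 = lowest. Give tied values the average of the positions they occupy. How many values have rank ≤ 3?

4

Sorted (ascending): 13, 15, 15, 15, 31, 43, 49
The 3 values of 15 occupy positions 2–4 → average rank 3.
Ranks ≤ 3: {1, 3, 3, 3} → 4 values.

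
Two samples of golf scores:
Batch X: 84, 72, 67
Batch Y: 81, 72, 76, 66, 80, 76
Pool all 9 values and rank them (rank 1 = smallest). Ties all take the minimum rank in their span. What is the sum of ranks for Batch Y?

29

Sorted (ascending): 66, 67, 72, 72, 76, 76, 80, 81, 84
The 2 values of 72 occupy positions 3–4 → each gets rank 3.
The 2 values of 76 occupy positions 5–6 → each gets rank 5.
Batch Y values → pooled ranks: 81→8, 72→3, 76→5, 66→1, 80→7, 76→5
Rank sum = 8 + 3 + 5 + 1 + 7 + 5 = 29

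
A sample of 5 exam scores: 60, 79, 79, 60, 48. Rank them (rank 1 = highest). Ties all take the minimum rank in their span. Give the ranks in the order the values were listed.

Sorted (descending): 79, 79, 60, 60, 48
The 2 values of 79 occupy positions 1–2 → each gets rank 1.
The 2 values of 60 occupy positions 3–4 → each gets rank 3.

3, 1, 1, 3, 5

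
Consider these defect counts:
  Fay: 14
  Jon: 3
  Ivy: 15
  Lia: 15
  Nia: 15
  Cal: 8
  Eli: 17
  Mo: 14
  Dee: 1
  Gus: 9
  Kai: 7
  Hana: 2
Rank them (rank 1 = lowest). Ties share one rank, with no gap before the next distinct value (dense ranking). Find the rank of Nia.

8

Sorted (ascending): 1, 2, 3, 7, 8, 9, 14, 14, 15, 15, 15, 17
The 2 values of 14 share dense rank 7.
The 3 values of 15 share dense rank 8.
Remaining distinct values take the next consecutive integers.
Nia has value 15 → rank 8.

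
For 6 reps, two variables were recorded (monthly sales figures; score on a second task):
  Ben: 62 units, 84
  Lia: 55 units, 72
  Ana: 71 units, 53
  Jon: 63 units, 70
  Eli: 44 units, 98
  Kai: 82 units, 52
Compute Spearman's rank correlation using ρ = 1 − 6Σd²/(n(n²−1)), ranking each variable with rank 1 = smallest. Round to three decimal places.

-0.943

Ranks of variable 1: 3, 2, 5, 4, 1, 6
Ranks of variable 2: 5, 4, 2, 3, 6, 1
d = r₁ − r₂: -2, -2, 3, 1, -5, 5
d²: 4, 4, 9, 1, 25, 25; Σd² = 68
ρ = 1 − 6·68/(6·35) = 1 − 408/210 = -0.943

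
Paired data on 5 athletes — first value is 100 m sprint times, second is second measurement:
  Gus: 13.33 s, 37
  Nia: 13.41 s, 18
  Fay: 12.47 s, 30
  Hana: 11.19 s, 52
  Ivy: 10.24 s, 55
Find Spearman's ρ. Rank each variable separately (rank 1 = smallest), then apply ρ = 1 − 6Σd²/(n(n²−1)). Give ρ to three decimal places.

-0.900

Ranks of variable 1: 4, 5, 3, 2, 1
Ranks of variable 2: 3, 1, 2, 4, 5
d = r₁ − r₂: 1, 4, 1, -2, -4
d²: 1, 16, 1, 4, 16; Σd² = 38
ρ = 1 − 6·38/(5·24) = 1 − 228/120 = -0.900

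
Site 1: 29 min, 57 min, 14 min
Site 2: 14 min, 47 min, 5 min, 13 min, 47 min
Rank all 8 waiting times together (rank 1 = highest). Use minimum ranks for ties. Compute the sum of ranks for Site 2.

Sorted (descending): 57, 47, 47, 29, 14, 14, 13, 5
The 2 values of 47 occupy positions 2–3 → each gets rank 2.
The 2 values of 14 occupy positions 5–6 → each gets rank 5.
Site 2 values → pooled ranks: 14→5, 47→2, 5→8, 13→7, 47→2
Rank sum = 5 + 2 + 8 + 7 + 2 = 24

24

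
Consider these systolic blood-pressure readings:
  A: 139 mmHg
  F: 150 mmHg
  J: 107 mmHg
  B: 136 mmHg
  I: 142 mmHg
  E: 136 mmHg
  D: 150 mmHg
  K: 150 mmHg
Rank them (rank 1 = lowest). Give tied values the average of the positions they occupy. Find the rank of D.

7

Sorted (ascending): 107, 136, 136, 139, 142, 150, 150, 150
The 2 values of 136 occupy positions 2–3 → average rank (2+3)/2 = 2.5.
The 3 values of 150 occupy positions 6–8 → average rank 7.
D has value 150 mmHg → rank 7.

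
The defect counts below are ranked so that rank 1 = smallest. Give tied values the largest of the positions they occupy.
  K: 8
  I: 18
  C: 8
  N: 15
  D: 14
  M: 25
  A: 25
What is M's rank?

7

Sorted (ascending): 8, 8, 14, 15, 18, 25, 25
The 2 values of 8 occupy positions 1–2 → each gets rank 2.
The 2 values of 25 occupy positions 6–7 → each gets rank 7.
M has value 25 → rank 7.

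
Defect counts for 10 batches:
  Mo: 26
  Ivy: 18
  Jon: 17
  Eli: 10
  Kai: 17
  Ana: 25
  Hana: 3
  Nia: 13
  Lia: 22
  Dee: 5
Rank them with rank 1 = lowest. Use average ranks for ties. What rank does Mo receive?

10

Sorted (ascending): 3, 5, 10, 13, 17, 17, 18, 22, 25, 26
The 2 values of 17 occupy positions 5–6 → average rank (5+6)/2 = 5.5.
Mo has value 26 → rank 10.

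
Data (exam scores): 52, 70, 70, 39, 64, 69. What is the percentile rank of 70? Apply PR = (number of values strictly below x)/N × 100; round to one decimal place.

66.7

N = 6.
Strictly below 70: 4. Equal to 70: 2.
PR = 4/6 × 100 = 66.7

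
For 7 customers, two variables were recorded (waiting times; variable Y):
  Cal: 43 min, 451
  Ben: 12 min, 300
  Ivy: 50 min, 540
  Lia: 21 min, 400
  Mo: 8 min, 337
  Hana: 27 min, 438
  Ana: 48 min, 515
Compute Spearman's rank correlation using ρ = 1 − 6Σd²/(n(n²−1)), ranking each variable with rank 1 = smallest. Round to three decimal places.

Ranks of variable 1: 5, 2, 7, 3, 1, 4, 6
Ranks of variable 2: 5, 1, 7, 3, 2, 4, 6
d = r₁ − r₂: 0, 1, 0, 0, -1, 0, 0
d²: 0, 1, 0, 0, 1, 0, 0; Σd² = 2
ρ = 1 − 6·2/(7·48) = 1 − 12/336 = 0.964

0.964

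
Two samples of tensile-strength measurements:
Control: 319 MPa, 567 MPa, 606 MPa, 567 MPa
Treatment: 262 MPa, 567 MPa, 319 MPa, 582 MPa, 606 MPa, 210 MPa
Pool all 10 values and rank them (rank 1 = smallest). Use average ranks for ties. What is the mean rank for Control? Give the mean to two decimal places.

6.25

Sorted (ascending): 210, 262, 319, 319, 567, 567, 567, 582, 606, 606
The 2 values of 319 occupy positions 3–4 → average rank (3+4)/2 = 3.5.
The 3 values of 567 occupy positions 5–7 → average rank 6.
The 2 values of 606 occupy positions 9–10 → average rank (9+10)/2 = 9.5.
Control values → pooled ranks: 319→3.5, 567→6, 606→9.5, 567→6
Mean rank = (3.5 + 6 + 9.5 + 6) / 4 = 6.25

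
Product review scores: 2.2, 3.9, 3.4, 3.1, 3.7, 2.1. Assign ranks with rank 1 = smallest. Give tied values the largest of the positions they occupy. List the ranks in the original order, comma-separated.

2, 6, 4, 3, 5, 1

Sorted (ascending): 2.1, 2.2, 3.1, 3.4, 3.7, 3.9
No ties — each value takes its position as its rank.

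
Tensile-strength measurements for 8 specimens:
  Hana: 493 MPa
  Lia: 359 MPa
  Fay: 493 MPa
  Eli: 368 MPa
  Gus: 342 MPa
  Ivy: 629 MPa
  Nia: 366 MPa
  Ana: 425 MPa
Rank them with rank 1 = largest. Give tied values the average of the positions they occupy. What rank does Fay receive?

2.5

Sorted (descending): 629, 493, 493, 425, 368, 366, 359, 342
The 2 values of 493 occupy positions 2–3 → average rank (2+3)/2 = 2.5.
Fay has value 493 MPa → rank 2.5.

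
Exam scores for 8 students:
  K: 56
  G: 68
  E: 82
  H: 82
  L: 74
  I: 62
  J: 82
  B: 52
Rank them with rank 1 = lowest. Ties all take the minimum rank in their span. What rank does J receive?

6

Sorted (ascending): 52, 56, 62, 68, 74, 82, 82, 82
The 3 values of 82 occupy positions 6–8 → each gets rank 6.
J has value 82 → rank 6.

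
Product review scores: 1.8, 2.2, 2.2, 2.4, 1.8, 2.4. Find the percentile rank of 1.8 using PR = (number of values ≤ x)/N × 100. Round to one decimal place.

N = 6.
Strictly below 1.8: 0. Equal to 1.8: 2.
PR = 2/6 × 100 = 33.3

33.3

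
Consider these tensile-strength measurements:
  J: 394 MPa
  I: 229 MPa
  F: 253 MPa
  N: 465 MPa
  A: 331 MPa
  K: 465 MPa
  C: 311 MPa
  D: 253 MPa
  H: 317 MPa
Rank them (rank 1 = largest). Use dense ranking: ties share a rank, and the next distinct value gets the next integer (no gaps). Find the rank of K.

Sorted (descending): 465, 465, 394, 331, 317, 311, 253, 253, 229
The 2 values of 465 share dense rank 1.
The 2 values of 253 share dense rank 6.
Remaining distinct values take the next consecutive integers.
K has value 465 MPa → rank 1.

1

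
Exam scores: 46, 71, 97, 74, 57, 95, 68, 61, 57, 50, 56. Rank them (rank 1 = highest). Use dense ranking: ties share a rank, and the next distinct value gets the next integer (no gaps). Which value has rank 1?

Sorted (descending): 97, 95, 74, 71, 68, 61, 57, 57, 56, 50, 46
The 2 values of 57 share dense rank 7.
Remaining distinct values take the next consecutive integers.
Rank 1 → value 97.

97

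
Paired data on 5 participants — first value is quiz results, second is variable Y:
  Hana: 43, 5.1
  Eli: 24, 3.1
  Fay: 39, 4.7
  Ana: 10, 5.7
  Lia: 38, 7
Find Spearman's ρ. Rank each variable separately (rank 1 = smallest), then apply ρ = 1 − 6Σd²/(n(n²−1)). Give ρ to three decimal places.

-0.100

Ranks of variable 1: 5, 2, 4, 1, 3
Ranks of variable 2: 3, 1, 2, 4, 5
d = r₁ − r₂: 2, 1, 2, -3, -2
d²: 4, 1, 4, 9, 4; Σd² = 22
ρ = 1 − 6·22/(5·24) = 1 − 132/120 = -0.100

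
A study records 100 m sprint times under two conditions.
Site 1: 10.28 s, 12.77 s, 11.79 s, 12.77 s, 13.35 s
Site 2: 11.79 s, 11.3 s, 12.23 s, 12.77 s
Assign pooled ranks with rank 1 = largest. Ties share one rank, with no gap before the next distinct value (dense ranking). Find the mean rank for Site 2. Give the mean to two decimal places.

Sorted (descending): 13.35, 12.77, 12.77, 12.77, 12.23, 11.79, 11.79, 11.3, 10.28
The 3 values of 12.77 share dense rank 2.
The 2 values of 11.79 share dense rank 4.
Remaining distinct values take the next consecutive integers.
Site 2 values → pooled ranks: 11.79→4, 11.3→5, 12.23→3, 12.77→2
Mean rank = (4 + 5 + 3 + 2) / 4 = 3.50

3.50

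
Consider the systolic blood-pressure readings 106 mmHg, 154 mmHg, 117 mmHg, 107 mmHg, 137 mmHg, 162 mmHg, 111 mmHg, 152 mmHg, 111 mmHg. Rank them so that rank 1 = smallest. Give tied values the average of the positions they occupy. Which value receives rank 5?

Sorted (ascending): 106, 107, 111, 111, 117, 137, 152, 154, 162
The 2 values of 111 occupy positions 3–4 → average rank (3+4)/2 = 3.5.
Rank 5 → value 117.

117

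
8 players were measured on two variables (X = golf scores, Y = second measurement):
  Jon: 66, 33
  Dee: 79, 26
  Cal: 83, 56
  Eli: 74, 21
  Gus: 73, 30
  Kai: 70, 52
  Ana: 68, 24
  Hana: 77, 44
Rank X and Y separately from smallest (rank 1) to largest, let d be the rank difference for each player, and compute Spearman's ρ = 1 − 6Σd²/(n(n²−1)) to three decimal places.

0.238

Ranks of variable 1: 1, 7, 8, 5, 4, 3, 2, 6
Ranks of variable 2: 5, 3, 8, 1, 4, 7, 2, 6
d = r₁ − r₂: -4, 4, 0, 4, 0, -4, 0, 0
d²: 16, 16, 0, 16, 0, 16, 0, 0; Σd² = 64
ρ = 1 − 6·64/(8·63) = 1 − 384/504 = 0.238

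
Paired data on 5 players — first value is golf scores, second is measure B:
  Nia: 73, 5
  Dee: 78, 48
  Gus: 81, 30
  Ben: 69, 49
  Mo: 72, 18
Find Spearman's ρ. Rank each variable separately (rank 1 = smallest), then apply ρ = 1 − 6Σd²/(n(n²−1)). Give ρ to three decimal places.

Ranks of variable 1: 3, 4, 5, 1, 2
Ranks of variable 2: 1, 4, 3, 5, 2
d = r₁ − r₂: 2, 0, 2, -4, 0
d²: 4, 0, 4, 16, 0; Σd² = 24
ρ = 1 − 6·24/(5·24) = 1 − 144/120 = -0.200

-0.200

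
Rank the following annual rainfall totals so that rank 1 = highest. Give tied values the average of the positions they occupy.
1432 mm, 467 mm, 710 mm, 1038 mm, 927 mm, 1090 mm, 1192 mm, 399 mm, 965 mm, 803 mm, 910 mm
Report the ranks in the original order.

1, 10, 9, 4, 6, 3, 2, 11, 5, 8, 7

Sorted (descending): 1432, 1192, 1090, 1038, 965, 927, 910, 803, 710, 467, 399
No ties — each value takes its position as its rank.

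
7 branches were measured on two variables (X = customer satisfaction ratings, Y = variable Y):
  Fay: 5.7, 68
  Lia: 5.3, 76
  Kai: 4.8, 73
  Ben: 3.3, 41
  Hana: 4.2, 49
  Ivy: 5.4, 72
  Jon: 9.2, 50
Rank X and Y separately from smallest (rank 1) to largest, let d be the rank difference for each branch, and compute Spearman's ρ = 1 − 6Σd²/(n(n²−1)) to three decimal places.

Ranks of variable 1: 6, 4, 3, 1, 2, 5, 7
Ranks of variable 2: 4, 7, 6, 1, 2, 5, 3
d = r₁ − r₂: 2, -3, -3, 0, 0, 0, 4
d²: 4, 9, 9, 0, 0, 0, 16; Σd² = 38
ρ = 1 − 6·38/(7·48) = 1 − 228/336 = 0.321

0.321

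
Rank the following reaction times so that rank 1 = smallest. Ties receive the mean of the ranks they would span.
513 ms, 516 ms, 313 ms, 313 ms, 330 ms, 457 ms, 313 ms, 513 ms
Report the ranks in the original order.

Sorted (ascending): 313, 313, 313, 330, 457, 513, 513, 516
The 3 values of 313 occupy positions 1–3 → average rank 2.
The 2 values of 513 occupy positions 6–7 → average rank (6+7)/2 = 6.5.

6.5, 8, 2, 2, 4, 5, 2, 6.5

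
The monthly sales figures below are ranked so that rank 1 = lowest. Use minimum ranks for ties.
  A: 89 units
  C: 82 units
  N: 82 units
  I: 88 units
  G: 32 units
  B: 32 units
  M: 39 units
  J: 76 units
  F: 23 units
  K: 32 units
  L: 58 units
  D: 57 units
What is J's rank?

Sorted (ascending): 23, 32, 32, 32, 39, 57, 58, 76, 82, 82, 88, 89
The 3 values of 32 occupy positions 2–4 → each gets rank 2.
The 2 values of 82 occupy positions 9–10 → each gets rank 9.
J has value 76 units → rank 8.

8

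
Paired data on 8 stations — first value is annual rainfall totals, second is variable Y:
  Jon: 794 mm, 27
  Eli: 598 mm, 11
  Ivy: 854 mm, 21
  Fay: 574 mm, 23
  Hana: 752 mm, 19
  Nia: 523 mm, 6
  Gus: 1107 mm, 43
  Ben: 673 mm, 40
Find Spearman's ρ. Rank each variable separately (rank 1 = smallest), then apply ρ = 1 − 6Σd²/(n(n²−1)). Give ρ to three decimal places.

0.619

Ranks of variable 1: 6, 3, 7, 2, 5, 1, 8, 4
Ranks of variable 2: 6, 2, 4, 5, 3, 1, 8, 7
d = r₁ − r₂: 0, 1, 3, -3, 2, 0, 0, -3
d²: 0, 1, 9, 9, 4, 0, 0, 9; Σd² = 32
ρ = 1 − 6·32/(8·63) = 1 − 192/504 = 0.619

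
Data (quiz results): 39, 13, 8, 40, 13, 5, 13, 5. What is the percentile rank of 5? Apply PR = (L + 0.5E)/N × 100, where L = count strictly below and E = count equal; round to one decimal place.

N = 8.
Strictly below 5: 0. Equal to 5: 2.
PR = (0 + 0.5·2)/8 × 100 = 12.5

12.5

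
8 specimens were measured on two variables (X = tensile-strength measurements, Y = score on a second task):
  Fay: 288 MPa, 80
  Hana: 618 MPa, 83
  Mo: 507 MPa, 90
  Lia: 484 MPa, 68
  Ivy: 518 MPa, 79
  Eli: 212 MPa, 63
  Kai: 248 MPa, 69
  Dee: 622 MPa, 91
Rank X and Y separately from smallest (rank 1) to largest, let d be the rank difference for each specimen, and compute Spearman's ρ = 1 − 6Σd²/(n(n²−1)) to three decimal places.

Ranks of variable 1: 3, 7, 5, 4, 6, 1, 2, 8
Ranks of variable 2: 5, 6, 7, 2, 4, 1, 3, 8
d = r₁ − r₂: -2, 1, -2, 2, 2, 0, -1, 0
d²: 4, 1, 4, 4, 4, 0, 1, 0; Σd² = 18
ρ = 1 − 6·18/(8·63) = 1 − 108/504 = 0.786

0.786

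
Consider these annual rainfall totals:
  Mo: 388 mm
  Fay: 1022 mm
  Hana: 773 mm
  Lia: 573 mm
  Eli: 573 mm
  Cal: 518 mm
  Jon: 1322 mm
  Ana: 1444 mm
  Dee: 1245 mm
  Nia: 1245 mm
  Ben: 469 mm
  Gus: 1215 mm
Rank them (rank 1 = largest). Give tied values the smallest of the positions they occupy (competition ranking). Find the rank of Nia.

Sorted (descending): 1444, 1322, 1245, 1245, 1215, 1022, 773, 573, 573, 518, 469, 388
The 2 values of 1245 occupy positions 3–4 → each gets rank 3.
The 2 values of 573 occupy positions 8–9 → each gets rank 8.
Nia has value 1245 mm → rank 3.

3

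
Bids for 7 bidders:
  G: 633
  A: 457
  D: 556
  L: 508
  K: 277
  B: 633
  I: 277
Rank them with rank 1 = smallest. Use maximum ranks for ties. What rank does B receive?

7

Sorted (ascending): 277, 277, 457, 508, 556, 633, 633
The 2 values of 277 occupy positions 1–2 → each gets rank 2.
The 2 values of 633 occupy positions 6–7 → each gets rank 7.
B has value 633 → rank 7.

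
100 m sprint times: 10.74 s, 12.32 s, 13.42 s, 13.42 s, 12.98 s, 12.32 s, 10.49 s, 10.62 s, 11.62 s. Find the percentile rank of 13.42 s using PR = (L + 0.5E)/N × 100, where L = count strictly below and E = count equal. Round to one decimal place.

88.9

N = 9.
Strictly below 13.42: 7. Equal to 13.42: 2.
PR = (7 + 0.5·2)/9 × 100 = 88.9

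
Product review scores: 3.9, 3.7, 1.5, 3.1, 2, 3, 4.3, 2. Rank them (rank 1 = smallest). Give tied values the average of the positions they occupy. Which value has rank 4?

3

Sorted (ascending): 1.5, 2, 2, 3, 3.1, 3.7, 3.9, 4.3
The 2 values of 2 occupy positions 2–3 → average rank (2+3)/2 = 2.5.
Rank 4 → value 3.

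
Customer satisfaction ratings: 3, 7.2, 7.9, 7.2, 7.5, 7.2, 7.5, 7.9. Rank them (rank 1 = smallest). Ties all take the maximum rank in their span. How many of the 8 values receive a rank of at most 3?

Sorted (ascending): 3, 7.2, 7.2, 7.2, 7.5, 7.5, 7.9, 7.9
The 3 values of 7.2 occupy positions 2–4 → each gets rank 4.
The 2 values of 7.5 occupy positions 5–6 → each gets rank 6.
The 2 values of 7.9 occupy positions 7–8 → each gets rank 8.
Ranks ≤ 3: {1} → 1 value.

1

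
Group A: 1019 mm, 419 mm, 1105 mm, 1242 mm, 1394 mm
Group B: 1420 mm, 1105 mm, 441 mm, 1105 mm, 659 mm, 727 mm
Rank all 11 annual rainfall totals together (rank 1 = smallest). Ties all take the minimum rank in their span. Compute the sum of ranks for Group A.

Sorted (ascending): 419, 441, 659, 727, 1019, 1105, 1105, 1105, 1242, 1394, 1420
The 3 values of 1105 occupy positions 6–8 → each gets rank 6.
Group A values → pooled ranks: 1019→5, 419→1, 1105→6, 1242→9, 1394→10
Rank sum = 5 + 1 + 6 + 9 + 10 = 31

31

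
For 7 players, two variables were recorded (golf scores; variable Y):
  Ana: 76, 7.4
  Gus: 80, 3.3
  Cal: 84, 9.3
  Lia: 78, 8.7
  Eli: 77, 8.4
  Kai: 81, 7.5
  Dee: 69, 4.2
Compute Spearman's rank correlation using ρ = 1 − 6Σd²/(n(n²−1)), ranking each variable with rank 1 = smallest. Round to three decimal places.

Ranks of variable 1: 2, 5, 7, 4, 3, 6, 1
Ranks of variable 2: 3, 1, 7, 6, 5, 4, 2
d = r₁ − r₂: -1, 4, 0, -2, -2, 2, -1
d²: 1, 16, 0, 4, 4, 4, 1; Σd² = 30
ρ = 1 − 6·30/(7·48) = 1 − 180/336 = 0.464

0.464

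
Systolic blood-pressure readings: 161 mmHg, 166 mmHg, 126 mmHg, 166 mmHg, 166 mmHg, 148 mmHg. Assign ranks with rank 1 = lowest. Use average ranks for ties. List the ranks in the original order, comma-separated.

3, 5, 1, 5, 5, 2

Sorted (ascending): 126, 148, 161, 166, 166, 166
The 3 values of 166 occupy positions 4–6 → average rank 5.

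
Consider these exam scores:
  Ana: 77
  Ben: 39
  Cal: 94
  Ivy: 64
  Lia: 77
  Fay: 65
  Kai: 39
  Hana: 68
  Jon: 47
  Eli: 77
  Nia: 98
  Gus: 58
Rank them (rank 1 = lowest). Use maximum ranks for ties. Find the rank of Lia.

Sorted (ascending): 39, 39, 47, 58, 64, 65, 68, 77, 77, 77, 94, 98
The 2 values of 39 occupy positions 1–2 → each gets rank 2.
The 3 values of 77 occupy positions 8–10 → each gets rank 10.
Lia has value 77 → rank 10.

10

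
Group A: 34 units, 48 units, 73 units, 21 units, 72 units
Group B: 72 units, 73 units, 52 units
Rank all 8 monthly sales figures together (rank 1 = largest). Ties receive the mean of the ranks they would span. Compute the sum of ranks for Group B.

Sorted (descending): 73, 73, 72, 72, 52, 48, 34, 21
The 2 values of 73 occupy positions 1–2 → average rank (1+2)/2 = 1.5.
The 2 values of 72 occupy positions 3–4 → average rank (3+4)/2 = 3.5.
Group B values → pooled ranks: 72→3.5, 73→1.5, 52→5
Rank sum = 3.5 + 1.5 + 5 = 10

10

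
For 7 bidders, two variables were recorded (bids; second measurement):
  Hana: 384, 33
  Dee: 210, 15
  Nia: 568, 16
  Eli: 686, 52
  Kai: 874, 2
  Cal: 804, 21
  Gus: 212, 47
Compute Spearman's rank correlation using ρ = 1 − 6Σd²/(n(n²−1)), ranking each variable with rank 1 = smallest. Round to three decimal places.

Ranks of variable 1: 3, 1, 4, 5, 7, 6, 2
Ranks of variable 2: 5, 2, 3, 7, 1, 4, 6
d = r₁ − r₂: -2, -1, 1, -2, 6, 2, -4
d²: 4, 1, 1, 4, 36, 4, 16; Σd² = 66
ρ = 1 − 6·66/(7·48) = 1 − 396/336 = -0.179

-0.179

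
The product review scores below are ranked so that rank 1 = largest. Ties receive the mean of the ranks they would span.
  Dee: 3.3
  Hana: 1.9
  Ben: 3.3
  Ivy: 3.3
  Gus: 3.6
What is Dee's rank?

Sorted (descending): 3.6, 3.3, 3.3, 3.3, 1.9
The 3 values of 3.3 occupy positions 2–4 → average rank 3.
Dee has value 3.3 → rank 3.

3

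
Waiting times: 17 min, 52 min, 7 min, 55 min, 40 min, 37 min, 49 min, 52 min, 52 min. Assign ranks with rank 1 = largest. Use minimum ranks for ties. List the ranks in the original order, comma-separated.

8, 2, 9, 1, 6, 7, 5, 2, 2

Sorted (descending): 55, 52, 52, 52, 49, 40, 37, 17, 7
The 3 values of 52 occupy positions 2–4 → each gets rank 2.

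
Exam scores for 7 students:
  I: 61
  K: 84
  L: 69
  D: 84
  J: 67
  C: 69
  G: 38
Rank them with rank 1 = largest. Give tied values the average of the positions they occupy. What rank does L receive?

3.5

Sorted (descending): 84, 84, 69, 69, 67, 61, 38
The 2 values of 84 occupy positions 1–2 → average rank (1+2)/2 = 1.5.
The 2 values of 69 occupy positions 3–4 → average rank (3+4)/2 = 3.5.
L has value 69 → rank 3.5.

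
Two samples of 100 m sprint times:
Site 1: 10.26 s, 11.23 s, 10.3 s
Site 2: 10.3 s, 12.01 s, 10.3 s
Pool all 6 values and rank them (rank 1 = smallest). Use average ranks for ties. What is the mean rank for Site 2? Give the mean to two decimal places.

Sorted (ascending): 10.26, 10.3, 10.3, 10.3, 11.23, 12.01
The 3 values of 10.3 occupy positions 2–4 → average rank 3.
Site 2 values → pooled ranks: 10.3→3, 12.01→6, 10.3→3
Mean rank = (3 + 6 + 3) / 3 = 4.00

4.00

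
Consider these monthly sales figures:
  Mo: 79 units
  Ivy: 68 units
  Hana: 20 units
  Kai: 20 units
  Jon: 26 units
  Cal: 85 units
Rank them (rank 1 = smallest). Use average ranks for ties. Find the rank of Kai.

Sorted (ascending): 20, 20, 26, 68, 79, 85
The 2 values of 20 occupy positions 1–2 → average rank (1+2)/2 = 1.5.
Kai has value 20 units → rank 1.5.

1.5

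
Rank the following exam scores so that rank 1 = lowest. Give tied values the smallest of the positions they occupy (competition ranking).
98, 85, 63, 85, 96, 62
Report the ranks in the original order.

6, 3, 2, 3, 5, 1

Sorted (ascending): 62, 63, 85, 85, 96, 98
The 2 values of 85 occupy positions 3–4 → each gets rank 3.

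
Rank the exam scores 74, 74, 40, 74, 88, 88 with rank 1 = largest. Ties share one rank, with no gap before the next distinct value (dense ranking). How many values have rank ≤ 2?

Sorted (descending): 88, 88, 74, 74, 74, 40
The 2 values of 88 share dense rank 1.
The 3 values of 74 share dense rank 2.
Remaining distinct values take the next consecutive integers.
Ranks ≤ 2: {1, 1, 2, 2, 2} → 5 values.

5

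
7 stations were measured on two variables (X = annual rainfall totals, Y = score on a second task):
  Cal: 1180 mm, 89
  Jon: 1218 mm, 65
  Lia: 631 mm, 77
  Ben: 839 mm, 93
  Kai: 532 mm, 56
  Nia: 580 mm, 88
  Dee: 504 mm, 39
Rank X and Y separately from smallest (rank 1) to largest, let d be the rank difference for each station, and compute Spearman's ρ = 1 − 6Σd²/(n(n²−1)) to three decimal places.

Ranks of variable 1: 6, 7, 4, 5, 2, 3, 1
Ranks of variable 2: 6, 3, 4, 7, 2, 5, 1
d = r₁ − r₂: 0, 4, 0, -2, 0, -2, 0
d²: 0, 16, 0, 4, 0, 4, 0; Σd² = 24
ρ = 1 − 6·24/(7·48) = 1 − 144/336 = 0.571

0.571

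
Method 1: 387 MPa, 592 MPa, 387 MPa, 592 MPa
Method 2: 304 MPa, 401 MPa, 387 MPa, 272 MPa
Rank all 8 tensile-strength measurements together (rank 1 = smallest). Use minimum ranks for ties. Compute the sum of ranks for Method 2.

12

Sorted (ascending): 272, 304, 387, 387, 387, 401, 592, 592
The 3 values of 387 occupy positions 3–5 → each gets rank 3.
The 2 values of 592 occupy positions 7–8 → each gets rank 7.
Method 2 values → pooled ranks: 304→2, 401→6, 387→3, 272→1
Rank sum = 2 + 6 + 3 + 1 = 12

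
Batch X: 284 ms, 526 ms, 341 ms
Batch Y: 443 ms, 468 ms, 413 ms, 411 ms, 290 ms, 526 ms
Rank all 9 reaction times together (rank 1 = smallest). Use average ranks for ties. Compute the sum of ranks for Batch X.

12.5

Sorted (ascending): 284, 290, 341, 411, 413, 443, 468, 526, 526
The 2 values of 526 occupy positions 8–9 → average rank (8+9)/2 = 8.5.
Batch X values → pooled ranks: 284→1, 526→8.5, 341→3
Rank sum = 1 + 8.5 + 3 = 12.5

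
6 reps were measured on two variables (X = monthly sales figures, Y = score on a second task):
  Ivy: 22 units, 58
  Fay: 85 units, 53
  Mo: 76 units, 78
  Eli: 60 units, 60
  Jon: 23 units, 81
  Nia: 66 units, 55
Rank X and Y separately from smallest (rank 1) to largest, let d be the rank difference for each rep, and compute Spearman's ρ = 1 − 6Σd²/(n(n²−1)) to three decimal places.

Ranks of variable 1: 1, 6, 5, 3, 2, 4
Ranks of variable 2: 3, 1, 5, 4, 6, 2
d = r₁ − r₂: -2, 5, 0, -1, -4, 2
d²: 4, 25, 0, 1, 16, 4; Σd² = 50
ρ = 1 − 6·50/(6·35) = 1 − 300/210 = -0.429

-0.429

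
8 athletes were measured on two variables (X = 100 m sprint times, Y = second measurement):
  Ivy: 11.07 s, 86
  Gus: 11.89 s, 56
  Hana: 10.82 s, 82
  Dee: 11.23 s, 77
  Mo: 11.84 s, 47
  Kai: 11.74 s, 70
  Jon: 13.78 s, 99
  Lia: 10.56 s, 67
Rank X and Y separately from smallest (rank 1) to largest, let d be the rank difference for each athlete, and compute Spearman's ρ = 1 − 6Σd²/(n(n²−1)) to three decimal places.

Ranks of variable 1: 3, 7, 2, 4, 6, 5, 8, 1
Ranks of variable 2: 7, 2, 6, 5, 1, 4, 8, 3
d = r₁ − r₂: -4, 5, -4, -1, 5, 1, 0, -2
d²: 16, 25, 16, 1, 25, 1, 0, 4; Σd² = 88
ρ = 1 − 6·88/(8·63) = 1 − 528/504 = -0.048

-0.048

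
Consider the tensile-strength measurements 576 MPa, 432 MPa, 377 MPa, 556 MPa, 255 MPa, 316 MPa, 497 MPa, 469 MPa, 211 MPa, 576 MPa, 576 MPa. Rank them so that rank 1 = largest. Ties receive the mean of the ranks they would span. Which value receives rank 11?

211

Sorted (descending): 576, 576, 576, 556, 497, 469, 432, 377, 316, 255, 211
The 3 values of 576 occupy positions 1–3 → average rank 2.
Rank 11 → value 211.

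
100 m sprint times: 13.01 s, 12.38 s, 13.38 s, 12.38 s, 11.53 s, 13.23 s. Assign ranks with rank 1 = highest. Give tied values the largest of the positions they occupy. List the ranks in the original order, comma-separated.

3, 5, 1, 5, 6, 2

Sorted (descending): 13.38, 13.23, 13.01, 12.38, 12.38, 11.53
The 2 values of 12.38 occupy positions 4–5 → each gets rank 5.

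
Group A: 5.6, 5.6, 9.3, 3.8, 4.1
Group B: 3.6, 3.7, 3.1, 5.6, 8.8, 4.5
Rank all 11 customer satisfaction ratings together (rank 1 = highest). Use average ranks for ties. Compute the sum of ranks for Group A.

24

Sorted (descending): 9.3, 8.8, 5.6, 5.6, 5.6, 4.5, 4.1, 3.8, 3.7, 3.6, 3.1
The 3 values of 5.6 occupy positions 3–5 → average rank 4.
Group A values → pooled ranks: 5.6→4, 5.6→4, 9.3→1, 3.8→8, 4.1→7
Rank sum = 4 + 4 + 1 + 8 + 7 = 24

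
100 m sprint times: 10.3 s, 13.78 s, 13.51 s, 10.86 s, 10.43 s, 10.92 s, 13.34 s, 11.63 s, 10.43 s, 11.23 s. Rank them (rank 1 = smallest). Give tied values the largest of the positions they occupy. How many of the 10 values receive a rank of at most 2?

Sorted (ascending): 10.3, 10.43, 10.43, 10.86, 10.92, 11.23, 11.63, 13.34, 13.51, 13.78
The 2 values of 10.43 occupy positions 2–3 → each gets rank 3.
Ranks ≤ 2: {1} → 1 value.

1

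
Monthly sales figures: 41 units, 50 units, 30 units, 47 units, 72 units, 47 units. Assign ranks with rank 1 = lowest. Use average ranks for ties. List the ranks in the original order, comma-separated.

Sorted (ascending): 30, 41, 47, 47, 50, 72
The 2 values of 47 occupy positions 3–4 → average rank (3+4)/2 = 3.5.

2, 5, 1, 3.5, 6, 3.5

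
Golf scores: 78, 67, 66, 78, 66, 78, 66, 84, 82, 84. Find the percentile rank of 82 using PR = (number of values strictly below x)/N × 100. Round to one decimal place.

70.0

N = 10.
Strictly below 82: 7. Equal to 82: 1.
PR = 7/10 × 100 = 70.0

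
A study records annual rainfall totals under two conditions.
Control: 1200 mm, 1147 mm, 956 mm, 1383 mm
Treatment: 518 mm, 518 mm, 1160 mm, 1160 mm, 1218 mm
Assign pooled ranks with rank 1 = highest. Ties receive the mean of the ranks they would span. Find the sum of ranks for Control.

Sorted (descending): 1383, 1218, 1200, 1160, 1160, 1147, 956, 518, 518
The 2 values of 1160 occupy positions 4–5 → average rank (4+5)/2 = 4.5.
The 2 values of 518 occupy positions 8–9 → average rank (8+9)/2 = 8.5.
Control values → pooled ranks: 1200→3, 1147→6, 956→7, 1383→1
Rank sum = 3 + 6 + 7 + 1 = 17

17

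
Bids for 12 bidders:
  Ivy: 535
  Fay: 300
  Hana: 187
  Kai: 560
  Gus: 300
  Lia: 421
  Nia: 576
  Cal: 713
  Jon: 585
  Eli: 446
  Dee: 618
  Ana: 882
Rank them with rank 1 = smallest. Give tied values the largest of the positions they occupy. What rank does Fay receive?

Sorted (ascending): 187, 300, 300, 421, 446, 535, 560, 576, 585, 618, 713, 882
The 2 values of 300 occupy positions 2–3 → each gets rank 3.
Fay has value 300 → rank 3.

3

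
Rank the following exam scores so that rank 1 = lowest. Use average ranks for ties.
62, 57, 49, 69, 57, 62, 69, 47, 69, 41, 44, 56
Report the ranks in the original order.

8.5, 6.5, 4, 11, 6.5, 8.5, 11, 3, 11, 1, 2, 5

Sorted (ascending): 41, 44, 47, 49, 56, 57, 57, 62, 62, 69, 69, 69
The 2 values of 57 occupy positions 6–7 → average rank (6+7)/2 = 6.5.
The 2 values of 62 occupy positions 8–9 → average rank (8+9)/2 = 8.5.
The 3 values of 69 occupy positions 10–12 → average rank 11.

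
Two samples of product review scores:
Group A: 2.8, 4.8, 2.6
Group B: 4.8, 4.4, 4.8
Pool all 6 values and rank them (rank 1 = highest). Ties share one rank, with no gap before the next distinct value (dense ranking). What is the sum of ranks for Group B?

4

Sorted (descending): 4.8, 4.8, 4.8, 4.4, 2.8, 2.6
The 3 values of 4.8 share dense rank 1.
Remaining distinct values take the next consecutive integers.
Group B values → pooled ranks: 4.8→1, 4.4→2, 4.8→1
Rank sum = 1 + 2 + 1 = 4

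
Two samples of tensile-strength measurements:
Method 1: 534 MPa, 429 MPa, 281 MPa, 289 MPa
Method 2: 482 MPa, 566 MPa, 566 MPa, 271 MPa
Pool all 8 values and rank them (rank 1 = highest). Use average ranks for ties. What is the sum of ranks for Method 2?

15

Sorted (descending): 566, 566, 534, 482, 429, 289, 281, 271
The 2 values of 566 occupy positions 1–2 → average rank (1+2)/2 = 1.5.
Method 2 values → pooled ranks: 482→4, 566→1.5, 566→1.5, 271→8
Rank sum = 4 + 1.5 + 1.5 + 8 = 15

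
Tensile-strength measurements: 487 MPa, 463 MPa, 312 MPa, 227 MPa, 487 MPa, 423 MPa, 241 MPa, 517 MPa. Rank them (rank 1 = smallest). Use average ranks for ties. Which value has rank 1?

Sorted (ascending): 227, 241, 312, 423, 463, 487, 487, 517
The 2 values of 487 occupy positions 6–7 → average rank (6+7)/2 = 6.5.
Rank 1 → value 227.

227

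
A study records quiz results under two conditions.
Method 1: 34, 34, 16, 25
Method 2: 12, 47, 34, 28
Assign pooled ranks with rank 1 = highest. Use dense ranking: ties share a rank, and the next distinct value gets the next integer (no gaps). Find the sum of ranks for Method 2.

Sorted (descending): 47, 34, 34, 34, 28, 25, 16, 12
The 3 values of 34 share dense rank 2.
Remaining distinct values take the next consecutive integers.
Method 2 values → pooled ranks: 12→6, 47→1, 34→2, 28→3
Rank sum = 6 + 1 + 2 + 3 = 12

12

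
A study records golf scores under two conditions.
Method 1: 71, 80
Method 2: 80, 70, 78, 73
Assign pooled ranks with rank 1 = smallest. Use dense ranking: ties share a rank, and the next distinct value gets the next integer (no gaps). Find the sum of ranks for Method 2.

13

Sorted (ascending): 70, 71, 73, 78, 80, 80
The 2 values of 80 share dense rank 5.
Remaining distinct values take the next consecutive integers.
Method 2 values → pooled ranks: 80→5, 70→1, 78→4, 73→3
Rank sum = 5 + 1 + 4 + 3 = 13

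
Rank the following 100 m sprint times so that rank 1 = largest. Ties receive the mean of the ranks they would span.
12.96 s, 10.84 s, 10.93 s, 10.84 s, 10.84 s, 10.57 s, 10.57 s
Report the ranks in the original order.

Sorted (descending): 12.96, 10.93, 10.84, 10.84, 10.84, 10.57, 10.57
The 3 values of 10.84 occupy positions 3–5 → average rank 4.
The 2 values of 10.57 occupy positions 6–7 → average rank (6+7)/2 = 6.5.

1, 4, 2, 4, 4, 6.5, 6.5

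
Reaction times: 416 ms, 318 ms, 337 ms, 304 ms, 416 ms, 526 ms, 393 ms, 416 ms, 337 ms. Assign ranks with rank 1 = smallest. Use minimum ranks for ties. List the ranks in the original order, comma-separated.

6, 2, 3, 1, 6, 9, 5, 6, 3

Sorted (ascending): 304, 318, 337, 337, 393, 416, 416, 416, 526
The 2 values of 337 occupy positions 3–4 → each gets rank 3.
The 3 values of 416 occupy positions 6–8 → each gets rank 6.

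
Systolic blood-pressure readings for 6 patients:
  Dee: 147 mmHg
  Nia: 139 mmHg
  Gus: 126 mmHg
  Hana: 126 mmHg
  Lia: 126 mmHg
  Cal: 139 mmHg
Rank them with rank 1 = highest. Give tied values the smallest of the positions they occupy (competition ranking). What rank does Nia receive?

Sorted (descending): 147, 139, 139, 126, 126, 126
The 2 values of 139 occupy positions 2–3 → each gets rank 2.
The 3 values of 126 occupy positions 4–6 → each gets rank 4.
Nia has value 139 mmHg → rank 2.

2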